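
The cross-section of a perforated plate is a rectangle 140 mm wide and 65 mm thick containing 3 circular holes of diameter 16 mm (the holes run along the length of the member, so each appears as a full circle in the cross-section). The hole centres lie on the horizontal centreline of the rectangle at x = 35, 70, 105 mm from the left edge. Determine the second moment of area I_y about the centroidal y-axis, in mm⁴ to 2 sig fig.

I_y ≈ 1.4 × 10⁷ mm⁴

Treat the section as a set of non-overlapping primitives; coordinates are from the bounding-box lower-left.
Plate: 140 × 65, A = 9 100 mm², x = 70 mm, Ī = 14 863 333 mm⁴.
Hole 1 (subtracted): ⌀16, A = 201.1 mm², x = 35 mm, Ī = 3 217 mm⁴.
Hole 2 (subtracted): ⌀16, A = 201.1 mm², x = 70 mm, Ī = 3 217 mm⁴.
Hole 3 (subtracted): ⌀16, A = 201.1 mm², x = 105 mm, Ī = 3 217 mm⁴.
By symmetry the centroid is at mid-width, x̄ = 70 mm.
Transfer each piece to the centroidal y-axis using Ī + A·d² with d = x − 70:
  plate: d = 0 mm → contributes +14 863 333 mm⁴
  hole 1: d = -35 mm → contributes −249 518 mm⁴
  hole 2: d = 0 mm → contributes −3 217 mm⁴
  hole 3: d = 35 mm → contributes −249 518 mm⁴
Total I = 14 361 081 mm⁴.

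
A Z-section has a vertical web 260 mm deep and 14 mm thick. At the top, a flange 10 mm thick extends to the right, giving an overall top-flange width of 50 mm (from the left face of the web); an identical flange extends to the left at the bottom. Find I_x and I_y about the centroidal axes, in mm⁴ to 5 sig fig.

Treat the section as a set of non-overlapping primitives; coordinates are from the bounding-box lower-left.
Web: 14 × 260, A = 3 640 mm², y = 130 mm, Ī = 20 505 333 mm⁴.
Top flange (beyond web): 36 × 10, A = 360 mm², y = 255 mm, Ī = 3 000 mm⁴.
Bottom flange (beyond web): 36 × 10, A = 360 mm², y = 5 mm, Ī = 3 000 mm⁴.
Centroid: ȳ = ΣA·y / ΣA = 130 mm.
Transfer each piece to the centroidal x-axis using Ī + A·d² with d = y − 130:
  web: d = 0 mm → contributes +20 505 333 mm⁴
  top flange (beyond web): d = 125 mm → contributes +5 628 000 mm⁴
  bottom flange (beyond web): d = -125 mm → contributes +5 628 000 mm⁴
Total I = 31 761 333 mm⁴.
For the y-axis: x̄ = 43 mm.
Repeating about the centroidal y-axis gives I_y = 587213.3 mm⁴.

I_x ≈ 3.1761 × 10⁷ mm⁴, I_y ≈ 5.8721 × 10⁵ mm⁴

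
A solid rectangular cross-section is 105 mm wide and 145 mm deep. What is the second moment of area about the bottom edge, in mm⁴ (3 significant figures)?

The section: 105 × 145, A = 15 225 mm², y = 72.5 mm, Ī = 26 675 469 mm⁴.
Transfer it to the bottom edge using Ī + A·d² with d = y − 0:
  the section: d = 72.5 mm → contributes +106 701 875 mm⁴
Total I = 106 701 875 mm⁴.

I_base ≈ 1.07 × 10⁸ mm⁴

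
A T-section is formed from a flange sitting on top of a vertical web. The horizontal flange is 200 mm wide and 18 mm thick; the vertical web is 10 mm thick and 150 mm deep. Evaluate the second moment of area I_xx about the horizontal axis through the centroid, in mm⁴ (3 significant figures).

I_xx ≈ 1.04 × 10⁷ mm⁴

Split into non-overlapping primitives; take the origin at the lower-left of the bounding box.
Flange: 200 × 18, A = 3 600 mm², y = 159 mm, Ī = 97 200 mm⁴.
Web: 10 × 150, A = 1 500 mm², y = 75 mm, Ī = 2 812 500 mm⁴.
Centroid: ȳ = ΣA·y / ΣA = 134.29 mm.
Transfer each piece to the horizontal axis through the centroid using Ī + A·d² with d = y − 134.29:
  flange: d = 24.706 mm → contributes +2 294 570 mm⁴
  web: d = -59.294 mm → contributes +8 086 189 mm⁴
Total I = 10 380 759 mm⁴.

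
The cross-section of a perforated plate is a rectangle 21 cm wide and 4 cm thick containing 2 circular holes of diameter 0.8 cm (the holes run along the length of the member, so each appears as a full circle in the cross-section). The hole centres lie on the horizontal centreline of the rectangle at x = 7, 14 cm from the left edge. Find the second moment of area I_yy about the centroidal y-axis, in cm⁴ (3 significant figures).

Decompose the section into non-overlapping parts with the origin at the bottom-left of its bounding rectangle.
Plate: 21 × 4, A = 84 cm², x = 10.5 cm, Ī = 3 087 cm⁴.
Hole 1 (subtracted): ⌀0.8, A = 0.50265 cm², x = 7 cm, Ī = 0.020106 cm⁴.
Hole 2 (subtracted): ⌀0.8, A = 0.50265 cm², x = 14 cm, Ī = 0.020106 cm⁴.
By symmetry the centroid is at mid-width, x̄ = 10.5 cm.
Transfer each piece to the centroidal y-axis using Ī + A·d² with d = x − 10.5:
  plate: d = 0 cm → contributes +3 087 cm⁴
  hole 1: d = -3.5 cm → contributes −6.1776 cm⁴
  hole 2: d = 3.5 cm → contributes −6.1776 cm⁴
Total I = 3074.6 cm⁴.

I_yy ≈ 3070 cm⁴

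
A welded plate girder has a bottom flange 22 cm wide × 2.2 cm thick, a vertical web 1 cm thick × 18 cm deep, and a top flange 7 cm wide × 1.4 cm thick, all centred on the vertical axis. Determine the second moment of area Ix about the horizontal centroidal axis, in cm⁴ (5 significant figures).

Ix ≈ 4331.5 cm⁴

Break the section into simple shapes (no overlaps), measuring from the bottom-left corner of the bounding box.
Bottom plate: 22 × 2.2, A = 48.4 cm², y = 1.1 cm, Ī = 19.52133 cm⁴.
Web plate: 1 × 18, A = 18 cm², y = 11.2 cm, Ī = 486 cm⁴.
Top plate: 7 × 1.4, A = 9.8 cm², y = 20.9 cm, Ī = 1.600667 cm⁴.
Centroid: ȳ = ΣA·y / ΣA = 6.032283 cm.
Transfer each piece to the horizontal centroidal axis using Ī + A·d² with d = y − 6.032283:
  bottom plate: d = -4.932283 cm → contributes +1196.968 cm⁴
  web plate: d = 5.167717 cm → contributes +966.6953 cm⁴
  top plate: d = 14.86772 cm → contributes +2167.881 cm⁴
Total I = 4331.545 cm⁴.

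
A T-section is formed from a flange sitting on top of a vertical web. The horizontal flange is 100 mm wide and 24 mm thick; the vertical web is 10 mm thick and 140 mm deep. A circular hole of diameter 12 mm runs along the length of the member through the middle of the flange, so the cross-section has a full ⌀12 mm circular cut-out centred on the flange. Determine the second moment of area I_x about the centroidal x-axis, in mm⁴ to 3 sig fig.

Break the section into simple shapes (no overlaps), measuring from the bottom-left corner of the bounding box.
Flange: 100 × 24, A = 2 400 mm², y = 152 mm, Ī = 115 200 mm⁴.
Web: 10 × 140, A = 1 400 mm², y = 70 mm, Ī = 2 286 667 mm⁴.
Hole (subtracted): ⌀12, A = 113.1 mm², y = 152 mm, Ī = 1017.9 mm⁴.
Centroid: ȳ = ΣA·y / ΣA = 120.86 mm.
Transfer each piece to the centroidal x-axis using Ī + A·d² with d = y − 120.86:
  flange: d = 31.137 mm → contributes +2 442 068 mm⁴
  web: d = -50.863 mm → contributes +5 908 494 mm⁴
  hole: d = 31.137 mm → contributes −110 669 mm⁴
Total I = 8 239 893 mm⁴.

I_x ≈ 8.24 × 10⁶ mm⁴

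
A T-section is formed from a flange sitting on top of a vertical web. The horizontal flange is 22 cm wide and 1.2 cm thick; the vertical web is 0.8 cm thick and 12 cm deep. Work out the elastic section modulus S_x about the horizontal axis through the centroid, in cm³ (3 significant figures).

Split into non-overlapping primitives; take the origin at the lower-left of the bounding box.
Flange: 22 × 1.2, A = 26.4 cm², y = 12.6 cm, Ī = 3.168 cm⁴.
Web: 0.8 × 12, A = 9.6 cm², y = 6 cm, Ī = 115.2 cm⁴.
Centroid: ȳ = ΣA·y / ΣA = 10.84 cm.
Transfer each piece to the horizontal axis through the centroid using Ī + A·d² with d = y − 10.84:
  flange: d = 1.76 cm → contributes +84.945 cm⁴
  web: d = -4.84 cm → contributes +340.09 cm⁴
Total I = 425.03 cm⁴.
Extreme fibre distance c = 10.84 cm; S = I/c = 39.209 cm³.

S_x ≈ 39.2 cm³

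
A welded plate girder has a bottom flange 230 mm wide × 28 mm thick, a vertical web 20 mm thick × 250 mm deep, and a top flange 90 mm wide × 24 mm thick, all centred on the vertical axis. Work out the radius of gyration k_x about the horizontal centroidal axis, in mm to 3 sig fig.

k_x ≈ 110 mm

Treat the section as a set of non-overlapping primitives; coordinates are from the bounding-box lower-left.
Bottom plate: 230 × 28, A = 6 440 mm², y = 14 mm, Ī = 420 747 mm⁴.
Web plate: 20 × 250, A = 5 000 mm², y = 153 mm, Ī = 26 041 667 mm⁴.
Top plate: 90 × 24, A = 2 160 mm², y = 290 mm, Ī = 103 680 mm⁴.
Centroid: ȳ = ΣA·y / ΣA = 108.94 mm.
Transfer each piece to the horizontal centroidal axis using Ī + A·d² with d = y − 108.94:
  bottom plate: d = -94.938 mm → contributes +58 466 196 mm⁴
  web plate: d = 44.062 mm → contributes +35 748 862 mm⁴
  top plate: d = 181.06 mm → contributes +70 915 743 mm⁴
Total I = 165 130 801 mm⁴.
Radius of gyration: k = √(I/A) = √(165 130 801 / 13 600) = 110.19 mm.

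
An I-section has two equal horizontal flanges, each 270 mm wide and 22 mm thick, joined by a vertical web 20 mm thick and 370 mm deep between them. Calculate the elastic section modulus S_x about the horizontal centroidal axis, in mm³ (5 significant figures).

Decompose the section into non-overlapping parts with the origin at the bottom-left of its bounding rectangle.
Bottom flange: 270 × 22, A = 5 940 mm², y = 11 mm, Ī = 239 580 mm⁴.
Web: 20 × 370, A = 7 400 mm², y = 207 mm, Ī = 84 421 667 mm⁴.
Top flange: 270 × 22, A = 5 940 mm², y = 403 mm, Ī = 239 580 mm⁴.
By symmetry the centroid is at mid-height, ȳ = 207 mm.
Transfer each piece to the horizontal centroidal axis using Ī + A·d² with d = y − 207:
  bottom flange: d = -196 mm → contributes +228 430 620 mm⁴
  web: d = 0 mm → contributes +84 421 667 mm⁴
  top flange: d = 196 mm → contributes +228 430 620 mm⁴
Total I = 541 282 907 mm⁴.
Extreme fibre distance c = 207 mm; S = I/c = 2 614 893 mm³.

S_x ≈ 2.6149 × 10⁶ mm³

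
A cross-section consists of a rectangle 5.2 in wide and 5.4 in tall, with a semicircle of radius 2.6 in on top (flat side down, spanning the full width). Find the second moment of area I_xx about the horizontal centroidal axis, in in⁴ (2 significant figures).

I_xx ≈ 180 in⁴

Treat the section as a set of non-overlapping primitives; coordinates are from the bounding-box lower-left.
Rectangular body: 5.2 × 5.4, A = 28.08 in², y = 2.7 in, Ī = 68.23 in⁴.
Semicircular cap: semicircle r = 2.6, A = 10.62 in², y = 6.503 in, Ī = 5.016 in⁴.
Centroid: ȳ = ΣA·y / ΣA = 3.744 in.
Transfer each piece to the horizontal centroidal axis using Ī + A·d² with d = y − 3.744:
  rectangular body: d = -1.044 in → contributes +98.82 in⁴
  semicircular cap: d = 2.76 in → contributes +85.89 in⁴
Total I = 184.7 in⁴.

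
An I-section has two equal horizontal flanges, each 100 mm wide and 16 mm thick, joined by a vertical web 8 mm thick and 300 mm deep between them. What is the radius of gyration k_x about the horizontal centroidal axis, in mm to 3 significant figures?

k_x ≈ 132 mm

Decompose the section into non-overlapping parts with the origin at the bottom-left of its bounding rectangle.
Bottom flange: 100 × 16, A = 1 600 mm², y = 8 mm, Ī = 34 133 mm⁴.
Web: 8 × 300, A = 2 400 mm², y = 166 mm, Ī = 18 000 000 mm⁴.
Top flange: 100 × 16, A = 1 600 mm², y = 324 mm, Ī = 34 133 mm⁴.
By symmetry the centroid is at mid-height, ȳ = 166 mm.
Transfer each piece to the horizontal centroidal axis using Ī + A·d² with d = y − 166:
  bottom flange: d = -158 mm → contributes +39 976 533 mm⁴
  web: d = 0 mm → contributes +18 000 000 mm⁴
  top flange: d = 158 mm → contributes +39 976 533 mm⁴
Total I = 97 953 067 mm⁴.
Radius of gyration: k = √(I/A) = √(97 953 067 / 5 600) = 132.26 mm.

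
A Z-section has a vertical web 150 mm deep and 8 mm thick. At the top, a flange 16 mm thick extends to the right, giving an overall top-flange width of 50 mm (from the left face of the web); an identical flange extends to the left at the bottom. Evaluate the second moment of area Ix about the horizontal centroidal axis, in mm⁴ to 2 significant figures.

Break the section into simple shapes (no overlaps), measuring from the bottom-left corner of the bounding box.
Web: 8 × 150, A = 1 200 mm², y = 75 mm, Ī = 2 250 000 mm⁴.
Top flange (beyond web): 42 × 16, A = 672 mm², y = 142 mm, Ī = 14 336 mm⁴.
Bottom flange (beyond web): 42 × 16, A = 672 mm², y = 8 mm, Ī = 14 336 mm⁴.
Centroid: ȳ = ΣA·y / ΣA = 75 mm.
Transfer each piece to the horizontal centroidal axis using Ī + A·d² with d = y − 75:
  web: d = 0 mm → contributes +2 250 000 mm⁴
  top flange (beyond web): d = 67 mm → contributes +3 030 944 mm⁴
  bottom flange (beyond web): d = -67 mm → contributes +3 030 944 mm⁴
Total I = 8 311 888 mm⁴.

Ix ≈ 8.3 × 10⁶ mm⁴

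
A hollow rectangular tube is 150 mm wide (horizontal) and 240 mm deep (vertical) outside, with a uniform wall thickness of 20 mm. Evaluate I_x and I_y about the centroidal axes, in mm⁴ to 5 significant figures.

I_x ≈ 9.9467 × 10⁷ mm⁴, I_y ≈ 4.5317 × 10⁷ mm⁴

Treat the section as a set of non-overlapping primitives; coordinates are from the bounding-box lower-left.
Outer rectangle: 150 × 240, A = 36 000 mm², y = 120 mm, Ī = 172 800 000 mm⁴.
Inner void (subtracted): 110 × 200, A = 22 000 mm², y = 120 mm, Ī = 73 333 333 mm⁴.
By symmetry the centroid is at mid-height, ȳ = 120 mm.
All pieces are centred on the centroidal x-axis, so I = ΣĪ (holes subtracted) = 99 466 667 mm⁴.
Repeating about the centroidal y-axis gives I_y = 45 316 667 mm⁴.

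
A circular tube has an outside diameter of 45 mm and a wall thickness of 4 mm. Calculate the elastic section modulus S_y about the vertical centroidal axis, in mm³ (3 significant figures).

Split into non-overlapping primitives; take the origin at the lower-left of the bounding box.
Outer circle: ⌀45, A = 1590.4 mm², x = 22.5 mm, Ī = 201 289 mm⁴.
Bore (subtracted): ⌀37, A = 1075.2 mm², x = 22.5 mm, Ī = 91 998 mm⁴.
By symmetry the centroid is at mid-width, x̄ = 22.5 mm.
All pieces are centred on the vertical centroidal axis, so I = ΣĪ (holes subtracted) = 109 291 mm⁴.
Extreme fibre distance c = 22.5 mm; S = I/c = 4857.4 mm³.

S_y ≈ 4860 mm³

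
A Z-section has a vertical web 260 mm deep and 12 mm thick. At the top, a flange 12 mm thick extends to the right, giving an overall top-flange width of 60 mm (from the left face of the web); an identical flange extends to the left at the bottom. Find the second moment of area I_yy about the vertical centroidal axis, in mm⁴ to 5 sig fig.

Decompose the section into non-overlapping parts with the origin at the bottom-left of its bounding rectangle.
Web: 12 × 260, A = 3 120 mm², x = 54 mm, Ī = 37 440 mm⁴.
Top flange (beyond web): 48 × 12, A = 576 mm², x = 84 mm, Ī = 110 592 mm⁴.
Bottom flange (beyond web): 48 × 12, A = 576 mm², x = 24 mm, Ī = 110 592 mm⁴.
Centroid: x̄ = ΣA·x / ΣA = 54 mm.
Transfer each piece to the vertical centroidal axis using Ī + A·d² with d = x − 54:
  web: d = 0 mm → contributes +37 440 mm⁴
  top flange (beyond web): d = 30 mm → contributes +628 992 mm⁴
  bottom flange (beyond web): d = -30 mm → contributes +628 992 mm⁴
Total I = 1 295 424 mm⁴.

I_yy ≈ 1.2954 × 10⁶ mm⁴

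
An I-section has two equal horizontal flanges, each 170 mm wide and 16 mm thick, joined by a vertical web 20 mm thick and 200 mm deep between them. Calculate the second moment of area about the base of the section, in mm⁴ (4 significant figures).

I_base ≈ 2.039 × 10⁸ mm⁴

Break the section into simple shapes (no overlaps), measuring from the bottom-left corner of the bounding box.
Bottom flange: 170 × 16, A = 2 720 mm², y = 8 mm, Ī = 58026.7 mm⁴.
Web: 20 × 200, A = 4 000 mm², y = 116 mm, Ī = 13 333 333 mm⁴.
Top flange: 170 × 16, A = 2 720 mm², y = 224 mm, Ī = 58026.7 mm⁴.
Transfer each piece to the base of the section using Ī + A·d² with d = y − 0:
  bottom flange: d = 8 mm → contributes +232 107 mm⁴
  web: d = 116 mm → contributes +67 157 333 mm⁴
  top flange: d = 224 mm → contributes +136 536 747 mm⁴
Total I = 203 926 187 mm⁴.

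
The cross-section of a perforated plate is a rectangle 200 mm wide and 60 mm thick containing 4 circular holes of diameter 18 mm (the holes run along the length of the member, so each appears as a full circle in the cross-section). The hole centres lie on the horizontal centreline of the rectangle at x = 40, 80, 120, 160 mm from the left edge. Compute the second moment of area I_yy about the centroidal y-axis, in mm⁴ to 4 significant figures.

Split into non-overlapping primitives; take the origin at the lower-left of the bounding box.
Plate: 200 × 60, A = 12 000 mm², x = 100 mm, Ī = 40 000 000 mm⁴.
Hole 1 (subtracted): ⌀18, A = 254.469 mm², x = 40 mm, Ī = 5 153 mm⁴.
Hole 2 (subtracted): ⌀18, A = 254.469 mm², x = 80 mm, Ī = 5 153 mm⁴.
Hole 3 (subtracted): ⌀18, A = 254.469 mm², x = 120 mm, Ī = 5 153 mm⁴.
Hole 4 (subtracted): ⌀18, A = 254.469 mm², x = 160 mm, Ī = 5 153 mm⁴.
By symmetry the centroid is at mid-width, x̄ = 100 mm.
Transfer each piece to the centroidal y-axis using Ī + A·d² with d = x − 100:
  plate: d = 0 mm → contributes +40 000 000 mm⁴
  hole 1: d = -60 mm → contributes −921 241 mm⁴
  hole 2: d = -20 mm → contributes −106 941 mm⁴
  hole 3: d = 20 mm → contributes −106 941 mm⁴
  hole 4: d = 60 mm → contributes −921 241 mm⁴
Total I = 37 943 636 mm⁴.

I_yy ≈ 3.794 × 10⁷ mm⁴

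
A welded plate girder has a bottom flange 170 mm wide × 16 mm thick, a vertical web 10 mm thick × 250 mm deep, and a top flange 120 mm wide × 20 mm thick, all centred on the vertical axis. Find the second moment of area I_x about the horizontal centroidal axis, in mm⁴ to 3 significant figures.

Break the section into simple shapes (no overlaps), measuring from the bottom-left corner of the bounding box.
Bottom plate: 170 × 16, A = 2 720 mm², y = 8 mm, Ī = 58 027 mm⁴.
Web plate: 10 × 250, A = 2 500 mm², y = 141 mm, Ī = 13 020 833 mm⁴.
Top plate: 120 × 20, A = 2 400 mm², y = 276 mm, Ī = 80 000 mm⁴.
Centroid: ȳ = ΣA·y / ΣA = 136.04 mm.
Transfer each piece to the horizontal centroidal axis using Ī + A·d² with d = y − 136.04:
  bottom plate: d = -128.04 mm → contributes +44 653 581 mm⁴
  web plate: d = 4.9554 mm → contributes +13 082 223 mm⁴
  top plate: d = 139.96 mm → contributes +47 090 021 mm⁴
Total I = 104 825 825 mm⁴.

I_x ≈ 1.05 × 10⁸ mm⁴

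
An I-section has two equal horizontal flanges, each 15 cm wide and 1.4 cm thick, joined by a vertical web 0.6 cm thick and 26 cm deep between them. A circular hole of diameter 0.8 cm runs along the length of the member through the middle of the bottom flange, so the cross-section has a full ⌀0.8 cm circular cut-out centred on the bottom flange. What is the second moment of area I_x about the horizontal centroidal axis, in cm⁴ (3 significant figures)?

Split into non-overlapping primitives; take the origin at the lower-left of the bounding box.
Bottom flange: 15 × 1.4, A = 21 cm², y = 0.7 cm, Ī = 3.43 cm⁴.
Web: 0.6 × 26, A = 15.6 cm², y = 14.4 cm, Ī = 878.8 cm⁴.
Top flange: 15 × 1.4, A = 21 cm², y = 28.1 cm, Ī = 3.43 cm⁴.
Hole (subtracted): ⌀0.8, A = 0.50265 cm², y = 0.7 cm, Ī = 0.020106 cm⁴.
Centroid: ȳ = ΣA·y / ΣA = 14.521 cm.
Transfer each piece to the horizontal centroidal axis using Ī + A·d² with d = y − 14.521:
  bottom flange: d = -13.821 cm → contributes +4014.6 cm⁴
  web: d = -0.12061 cm → contributes +879.03 cm⁴
  top flange: d = 13.579 cm → contributes +3875.8 cm⁴
  hole: d = -13.821 cm → contributes −96.032 cm⁴
Total I = 8673.4 cm⁴.

I_x ≈ 8670 cm⁴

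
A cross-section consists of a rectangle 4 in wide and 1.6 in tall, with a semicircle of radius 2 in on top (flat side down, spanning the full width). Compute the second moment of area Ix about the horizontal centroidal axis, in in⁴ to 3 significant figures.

Ix ≈ 11.7 in⁴

Decompose the section into non-overlapping parts with the origin at the bottom-left of its bounding rectangle.
Rectangular body: 4 × 1.6, A = 6.4 in², y = 0.8 in, Ī = 1.3653 in⁴.
Semicircular cap: semicircle r = 2, A = 6.2832 in², y = 2.4488 in, Ī = 1.7561 in⁴.
Centroid: ȳ = ΣA·y / ΣA = 1.6168 in.
Transfer each piece to the horizontal centroidal axis using Ī + A·d² with d = y − 1.6168:
  rectangular body: d = -0.81682 in → contributes +5.6354 in⁴
  semicircular cap: d = 0.83201 in → contributes +6.1055 in⁴
Total I = 11.741 in⁴.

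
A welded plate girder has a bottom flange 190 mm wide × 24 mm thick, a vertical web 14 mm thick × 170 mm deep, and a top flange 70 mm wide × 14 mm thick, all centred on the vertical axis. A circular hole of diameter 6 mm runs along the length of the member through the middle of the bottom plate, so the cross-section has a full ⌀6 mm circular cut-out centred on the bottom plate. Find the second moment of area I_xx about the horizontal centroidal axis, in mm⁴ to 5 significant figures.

Break the section into simple shapes (no overlaps), measuring from the bottom-left corner of the bounding box.
Bottom plate: 190 × 24, A = 4 560 mm², y = 12 mm, Ī = 218 880 mm⁴.
Web plate: 14 × 170, A = 2 380 mm², y = 109 mm, Ī = 5 731 833 mm⁴.
Top plate: 70 × 14, A = 980 mm², y = 201 mm, Ī = 16006.67 mm⁴.
Hole (subtracted): ⌀6, A = 28.27433 mm², y = 12 mm, Ī = 63.61725 mm⁴.
Centroid: ȳ = ΣA·y / ΣA = 64.72358 mm.
Transfer each piece to the horizontal centroidal axis using Ī + A·d² with d = y − 64.72358:
  bottom plate: d = -52.72358 mm → contributes +12 894 656 mm⁴
  web plate: d = 44.27642 mm → contributes +10 397 589 mm⁴
  top plate: d = 136.2764 mm → contributes +18 215 845 mm⁴
  hole: d = -52.72358 mm → contributes −78659.92 mm⁴
Total I = 41 429 431 mm⁴.

I_xx ≈ 4.1429 × 10⁷ mm⁴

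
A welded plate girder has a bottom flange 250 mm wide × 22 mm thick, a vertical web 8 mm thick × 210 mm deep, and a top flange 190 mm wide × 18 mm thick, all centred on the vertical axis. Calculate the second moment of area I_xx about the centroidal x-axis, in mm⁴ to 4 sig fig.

I_xx ≈ 1.191 × 10⁸ mm⁴

Treat the section as a set of non-overlapping primitives; coordinates are from the bounding-box lower-left.
Bottom plate: 250 × 22, A = 5 500 mm², y = 11 mm, Ī = 221 833 mm⁴.
Web plate: 8 × 210, A = 1 680 mm², y = 127 mm, Ī = 6 174 000 mm⁴.
Top plate: 190 × 18, A = 3 420 mm², y = 241 mm, Ī = 92 340 mm⁴.
Centroid: ȳ = ΣA·y / ΣA = 103.592 mm.
Transfer each piece to the centroidal x-axis using Ī + A·d² with d = y − 103.592:
  bottom plate: d = -92.5925 mm → contributes +47 375 326 mm⁴
  web plate: d = 23.4075 mm → contributes +7 094 494 mm⁴
  top plate: d = 137.408 mm → contributes +64 664 792 mm⁴
Total I = 119 134 613 mm⁴.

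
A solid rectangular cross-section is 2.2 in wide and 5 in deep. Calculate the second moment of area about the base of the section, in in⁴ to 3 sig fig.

The section: 2.2 × 5, A = 11 in², y = 2.5 in, Ī = 22.917 in⁴.
Transfer it to a horizontal axis along the bottom face using Ī + A·d² with d = y − 0:
  the section: d = 2.5 in → contributes +91.667 in⁴
Total I = 91.667 in⁴.

I_base ≈ 91.7 in⁴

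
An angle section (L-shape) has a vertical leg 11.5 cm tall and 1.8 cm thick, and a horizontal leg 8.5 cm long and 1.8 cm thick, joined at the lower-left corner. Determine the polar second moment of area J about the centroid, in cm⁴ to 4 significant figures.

J ≈ 599.0 cm⁴

Split into non-overlapping primitives; take the origin at the lower-left of the bounding box.
Vertical leg: 1.8 × 11.5, A = 20.7 cm², y = 5.75 cm, Ī = 228.131 cm⁴.
Horizontal leg (remainder): 6.7 × 1.8, A = 12.06 cm², y = 0.9 cm, Ī = 3.2562 cm⁴.
Centroid: ȳ = ΣA·y / ΣA = 3.96456 cm.
Transfer each piece to the centroidal x-axis using Ī + A·d² with d = y − 3.96456:
  vertical leg: d = 1.78544 cm → contributes +294.119 cm⁴
  horizontal leg (remainder): d = -3.06456 cm → contributes +116.518 cm⁴
Total I = 410.637 cm⁴.
For the y-axis: x̄ = 2.46456 cm.
Repeating about the centroidal y-axis gives I_y = 188.346 cm⁴.
Polar second moment: J = I_x + I_y = 598.982 cm⁴.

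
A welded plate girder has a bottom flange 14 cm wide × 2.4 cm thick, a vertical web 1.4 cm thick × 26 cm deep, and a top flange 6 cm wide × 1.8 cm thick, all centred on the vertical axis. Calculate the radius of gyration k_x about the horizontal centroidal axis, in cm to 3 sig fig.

Break the section into simple shapes (no overlaps), measuring from the bottom-left corner of the bounding box.
Bottom plate: 14 × 2.4, A = 33.6 cm², y = 1.2 cm, Ī = 16.128 cm⁴.
Web plate: 1.4 × 26, A = 36.4 cm², y = 15.4 cm, Ī = 2050.5 cm⁴.
Top plate: 6 × 1.8, A = 10.8 cm², y = 29.3 cm, Ī = 2.916 cm⁴.
Centroid: ȳ = ΣA·y / ΣA = 11.353 cm.
Transfer each piece to the horizontal centroidal axis using Ī + A·d² with d = y − 11.353:
  bottom plate: d = -10.153 cm → contributes +3479.7 cm⁴
  web plate: d = 4.047 cm → contributes +2646.7 cm⁴
  top plate: d = 17.947 cm → contributes +3481.6 cm⁴
Total I = 9 608 cm⁴.
Radius of gyration: k = √(I/A) = √(9 608 / 80.8) = 10.905 cm.

k_x ≈ 10.9 cm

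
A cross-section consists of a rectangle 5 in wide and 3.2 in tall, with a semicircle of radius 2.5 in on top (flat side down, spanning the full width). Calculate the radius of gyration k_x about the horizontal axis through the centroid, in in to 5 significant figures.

k_x ≈ 1.5374 in

Split into non-overlapping primitives; take the origin at the lower-left of the bounding box.
Rectangular body: 5 × 3.2, A = 16 in², y = 1.6 in, Ī = 13.65333 in⁴.
Semicircular cap: semicircle r = 2.5, A = 9.817477 in², y = 4.261033 in, Ī = 4.287381 in⁴.
Centroid: ȳ = ΣA·y / ΣA = 2.611897 in.
Transfer each piece to the horizontal axis through the centroid using Ī + A·d² with d = y − 2.611897:
  rectangular body: d = -1.011897 in → contributes +30.0363 in⁴
  semicircular cap: d = 1.649136 in → contributes +30.98747 in⁴
Total I = 61.02378 in⁴.
Radius of gyration: k = √(I/A) = √(61.02378 / 25.81748) = 1.53742 in.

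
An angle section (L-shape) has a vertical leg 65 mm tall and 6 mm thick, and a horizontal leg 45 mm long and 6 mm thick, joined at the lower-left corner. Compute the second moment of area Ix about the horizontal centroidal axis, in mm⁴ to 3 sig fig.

Treat the section as a set of non-overlapping primitives; coordinates are from the bounding-box lower-left.
Vertical leg: 6 × 65, A = 390 mm², y = 32.5 mm, Ī = 137 313 mm⁴.
Horizontal leg (remainder): 39 × 6, A = 234 mm², y = 3 mm, Ī = 702 mm⁴.
Centroid: ȳ = ΣA·y / ΣA = 21.438 mm.
Transfer each piece to the horizontal centroidal axis using Ī + A·d² with d = y − 21.438:
  vertical leg: d = 11.063 mm → contributes +185 040 mm⁴
  horizontal leg (remainder): d = -18.438 mm → contributes +80 248 mm⁴
Total I = 265 289 mm⁴.

Ix ≈ 2.65 × 10⁵ mm⁴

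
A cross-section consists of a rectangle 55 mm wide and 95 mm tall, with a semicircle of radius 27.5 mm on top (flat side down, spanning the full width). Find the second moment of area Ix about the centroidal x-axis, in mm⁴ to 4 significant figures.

Ix ≈ 7.381 × 10⁶ mm⁴

Split into non-overlapping primitives; take the origin at the lower-left of the bounding box.
Rectangular body: 55 × 95, A = 5 225 mm², y = 47.5 mm, Ī = 3 929 635 mm⁴.
Semicircular cap: semicircle r = 27.5, A = 1187.91 mm², y = 106.671 mm, Ī = 62771.5 mm⁴.
Centroid: ȳ = ΣA·y / ΣA = 58.4608 mm.
Transfer each piece to the centroidal x-axis using Ī + A·d² with d = y − 58.4608:
  rectangular body: d = -10.9608 mm → contributes +4 557 360 mm⁴
  semicircular cap: d = 48.2106 mm → contributes +2 823 795 mm⁴
Total I = 7 381 155 mm⁴.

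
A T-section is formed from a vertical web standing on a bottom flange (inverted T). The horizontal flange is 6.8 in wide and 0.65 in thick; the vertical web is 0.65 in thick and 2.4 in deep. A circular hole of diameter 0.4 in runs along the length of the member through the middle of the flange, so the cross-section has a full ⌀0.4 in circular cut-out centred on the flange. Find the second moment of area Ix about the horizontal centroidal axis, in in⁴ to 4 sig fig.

Ix ≈ 3.564 in⁴

Break the section into simple shapes (no overlaps), measuring from the bottom-left corner of the bounding box.
Flange: 6.8 × 0.65, A = 4.42 in², y = 0.325 in, Ī = 0.155621 in⁴.
Web: 0.65 × 2.4, A = 1.56 in², y = 1.85 in, Ī = 0.7488 in⁴.
Hole (subtracted): ⌀0.4, A = 0.125664 in², y = 0.325 in, Ī = 0.00125664 in⁴.
Centroid: ȳ = ΣA·y / ΣA = 0.731365 in.
Transfer each piece to the horizontal centroidal axis using Ī + A·d² with d = y − 0.731365:
  flange: d = -0.406365 in → contributes +0.885508 in⁴
  web: d = 1.11863 in → contributes +2.7009 in⁴
  hole: d = -0.406365 in → contributes −0.0220078 in⁴
Total I = 3.5644 in⁴.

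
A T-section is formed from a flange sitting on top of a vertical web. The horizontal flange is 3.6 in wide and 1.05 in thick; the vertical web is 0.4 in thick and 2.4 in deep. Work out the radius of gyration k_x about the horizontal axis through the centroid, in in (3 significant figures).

k_x ≈ 0.807 in

Split into non-overlapping primitives; take the origin at the lower-left of the bounding box.
Flange: 3.6 × 1.05, A = 3.78 in², y = 2.925 in, Ī = 0.34729 in⁴.
Web: 0.4 × 2.4, A = 0.96 in², y = 1.2 in, Ī = 0.4608 in⁴.
Centroid: ȳ = ΣA·y / ΣA = 2.5756 in.
Transfer each piece to the horizontal axis through the centroid using Ī + A·d² with d = y − 2.5756:
  flange: d = 0.34937 in → contributes +0.80866 in⁴
  web: d = -1.3756 in → contributes +2.2775 in⁴
Total I = 3.0861 in⁴.
Radius of gyration: k = √(I/A) = √(3.0861 / 4.74) = 0.8069 in.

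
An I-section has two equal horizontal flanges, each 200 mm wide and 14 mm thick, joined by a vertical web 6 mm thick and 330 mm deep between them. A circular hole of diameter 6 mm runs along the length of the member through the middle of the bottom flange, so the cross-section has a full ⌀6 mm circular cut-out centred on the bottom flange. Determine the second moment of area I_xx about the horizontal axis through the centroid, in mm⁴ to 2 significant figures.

Split into non-overlapping primitives; take the origin at the lower-left of the bounding box.
Bottom flange: 200 × 14, A = 2 800 mm², y = 7 mm, Ī = 45 733 mm⁴.
Web: 6 × 330, A = 1 980 mm², y = 179 mm, Ī = 17 968 500 mm⁴.
Top flange: 200 × 14, A = 2 800 mm², y = 351 mm, Ī = 45 733 mm⁴.
Hole (subtracted): ⌀6, A = 28.27 mm², y = 7 mm, Ī = 63.62 mm⁴.
Centroid: ȳ = ΣA·y / ΣA = 179.6 mm.
Transfer each piece to the horizontal axis through the centroid using Ī + A·d² with d = y − 179.6:
  bottom flange: d = -172.6 mm → contributes +83 502 379 mm⁴
  web: d = -0.644 mm → contributes +17 969 321 mm⁴
  top flange: d = 171.4 mm → contributes +82 261 810 mm⁴
  hole: d = -172.6 mm → contributes −842 807 mm⁴
Total I = 182 890 703 mm⁴.

I_xx ≈ 1.8 × 10⁸ mm⁴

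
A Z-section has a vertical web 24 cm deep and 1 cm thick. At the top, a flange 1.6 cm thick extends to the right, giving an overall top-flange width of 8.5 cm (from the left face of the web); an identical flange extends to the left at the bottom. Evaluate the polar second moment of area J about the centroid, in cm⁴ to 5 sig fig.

J ≈ 4715.7 cm⁴

Decompose the section into non-overlapping parts with the origin at the bottom-left of its bounding rectangle.
Web: 1 × 24, A = 24 cm², y = 12 cm, Ī = 1 152 cm⁴.
Top flange (beyond web): 7.5 × 1.6, A = 12 cm², y = 23.2 cm, Ī = 2.56 cm⁴.
Bottom flange (beyond web): 7.5 × 1.6, A = 12 cm², y = 0.8 cm, Ī = 2.56 cm⁴.
Centroid: ȳ = ΣA·y / ΣA = 12 cm.
Transfer each piece to the centroidal x-axis using Ī + A·d² with d = y − 12:
  web: d = 0 cm → contributes +1 152 cm⁴
  top flange (beyond web): d = 11.2 cm → contributes +1507.84 cm⁴
  bottom flange (beyond web): d = -11.2 cm → contributes +1507.84 cm⁴
Total I = 4167.68 cm⁴.
For the y-axis: x̄ = 8 cm.
Repeating about the centroidal y-axis gives I_y = 548 cm⁴.
Polar second moment: J = I_x + I_y = 4715.68 cm⁴.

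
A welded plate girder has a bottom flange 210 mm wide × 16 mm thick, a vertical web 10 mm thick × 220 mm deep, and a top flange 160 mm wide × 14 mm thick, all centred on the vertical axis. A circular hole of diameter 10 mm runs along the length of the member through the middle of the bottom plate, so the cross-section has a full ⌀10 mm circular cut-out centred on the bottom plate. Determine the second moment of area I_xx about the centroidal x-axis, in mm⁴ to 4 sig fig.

Treat the section as a set of non-overlapping primitives; coordinates are from the bounding-box lower-left.
Bottom plate: 210 × 16, A = 3 360 mm², y = 8 mm, Ī = 71 680 mm⁴.
Web plate: 10 × 220, A = 2 200 mm², y = 126 mm, Ī = 8 873 333 mm⁴.
Top plate: 160 × 14, A = 2 240 mm², y = 243 mm, Ī = 36586.7 mm⁴.
Hole (subtracted): ⌀10, A = 78.5398 mm², y = 8 mm, Ī = 490.874 mm⁴.
Centroid: ȳ = ΣA·y / ΣA = 109.794 mm.
Transfer each piece to the centroidal x-axis using Ī + A·d² with d = y − 109.794:
  bottom plate: d = -101.794 mm → contributes +34 888 211 mm⁴
  web plate: d = 16.2058 mm → contributes +9 451 114 mm⁴
  top plate: d = 133.206 mm → contributes +39 782 655 mm⁴
  hole: d = -101.794 mm → contributes −814 325 mm⁴
Total I = 83 307 654 mm⁴.

I_xx ≈ 8.331 × 10⁷ mm⁴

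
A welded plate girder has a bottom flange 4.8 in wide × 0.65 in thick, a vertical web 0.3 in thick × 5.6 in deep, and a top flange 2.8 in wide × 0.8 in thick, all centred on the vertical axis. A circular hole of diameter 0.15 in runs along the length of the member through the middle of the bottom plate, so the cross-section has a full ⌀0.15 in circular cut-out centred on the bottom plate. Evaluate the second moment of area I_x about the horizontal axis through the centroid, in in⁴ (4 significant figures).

I_x ≈ 56.94 in⁴

Break the section into simple shapes (no overlaps), measuring from the bottom-left corner of the bounding box.
Bottom plate: 4.8 × 0.65, A = 3.12 in², y = 0.325 in, Ī = 0.10985 in⁴.
Web plate: 0.3 × 5.6, A = 1.68 in², y = 3.45 in, Ī = 4.3904 in⁴.
Top plate: 2.8 × 0.8, A = 2.24 in², y = 6.65 in, Ī = 0.119467 in⁴.
Hole (subtracted): ⌀0.15, A = 0.0176715 in², y = 0.325 in, Ī = 0.0000248505 in⁴.
Centroid: ȳ = ΣA·y / ΣA = 3.09018 in.
Transfer each piece to the horizontal axis through the centroid using Ī + A·d² with d = y − 3.09018:
  bottom plate: d = -2.76518 in → contributes +23.9661 in⁴
  web plate: d = 0.35982 in → contributes +4.60791 in⁴
  top plate: d = 3.55982 in → contributes +28.5055 in⁴
  hole: d = -2.76518 in → contributes −0.135145 in⁴
Total I = 56.9443 in⁴.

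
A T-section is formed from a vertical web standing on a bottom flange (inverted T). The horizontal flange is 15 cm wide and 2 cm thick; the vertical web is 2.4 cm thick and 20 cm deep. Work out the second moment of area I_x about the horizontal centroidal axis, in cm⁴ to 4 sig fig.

I_x ≈ 3844 cm⁴

Split into non-overlapping primitives; take the origin at the lower-left of the bounding box.
Flange: 15 × 2, A = 30 cm², y = 1 cm, Ī = 10 cm⁴.
Web: 2.4 × 20, A = 48 cm², y = 12 cm, Ī = 1 600 cm⁴.
Centroid: ȳ = ΣA·y / ΣA = 7.76923 cm.
Transfer each piece to the horizontal centroidal axis using Ī + A·d² with d = y − 7.76923:
  flange: d = -6.76923 cm → contributes +1384.67 cm⁴
  web: d = 4.23077 cm → contributes +2459.17 cm⁴
Total I = 3843.85 cm⁴.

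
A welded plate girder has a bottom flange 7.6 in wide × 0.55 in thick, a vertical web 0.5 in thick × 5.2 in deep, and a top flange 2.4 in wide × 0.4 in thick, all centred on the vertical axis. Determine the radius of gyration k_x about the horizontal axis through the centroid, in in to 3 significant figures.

Treat the section as a set of non-overlapping primitives; coordinates are from the bounding-box lower-left.
Bottom plate: 7.6 × 0.55, A = 4.18 in², y = 0.275 in, Ī = 0.10537 in⁴.
Web plate: 0.5 × 5.2, A = 2.6 in², y = 3.15 in, Ī = 5.8587 in⁴.
Top plate: 2.4 × 0.4, A = 0.96 in², y = 5.95 in, Ī = 0.0128 in⁴.
Centroid: ȳ = ΣA·y / ΣA = 1.9446 in.
Transfer each piece to the horizontal axis through the centroid using Ī + A·d² with d = y − 1.9446:
  bottom plate: d = -1.6696 in → contributes +11.758 in⁴
  web plate: d = 1.2054 in → contributes +9.6362 in⁴
  top plate: d = 4.0054 in → contributes +15.414 in⁴
Total I = 36.808 in⁴.
Radius of gyration: k = √(I/A) = √(36.808 / 7.74) = 2.1807 in.

k_x ≈ 2.18 in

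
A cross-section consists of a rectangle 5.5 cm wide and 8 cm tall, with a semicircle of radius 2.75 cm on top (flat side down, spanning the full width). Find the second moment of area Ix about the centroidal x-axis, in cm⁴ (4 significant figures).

Split into non-overlapping primitives; take the origin at the lower-left of the bounding box.
Rectangular body: 5.5 × 8, A = 44 cm², y = 4 cm, Ī = 234.667 cm⁴.
Semicircular cap: semicircle r = 2.75, A = 11.8791 cm², y = 9.16714 cm, Ī = 6.27715 cm⁴.
Centroid: ȳ = ΣA·y / ΣA = 5.09846 cm.
Transfer each piece to the centroidal x-axis using Ī + A·d² with d = y − 5.09846:
  rectangular body: d = -1.09846 cm → contributes +287.758 cm⁴
  semicircular cap: d = 4.06867 cm → contributes +202.926 cm⁴
Total I = 490.684 cm⁴.

Ix ≈ 490.7 cm⁴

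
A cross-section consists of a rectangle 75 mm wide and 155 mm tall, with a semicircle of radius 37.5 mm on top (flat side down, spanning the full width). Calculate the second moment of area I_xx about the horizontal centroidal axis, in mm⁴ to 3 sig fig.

Treat the section as a set of non-overlapping primitives; coordinates are from the bounding-box lower-left.
Rectangular body: 75 × 155, A = 11 625 mm², y = 77.5 mm, Ī = 23 274 219 mm⁴.
Semicircular cap: semicircle r = 37.5, A = 2208.9 mm², y = 170.92 mm, Ī = 217 049 mm⁴.
Centroid: ȳ = ΣA·y / ΣA = 92.416 mm.
Transfer each piece to the horizontal centroidal axis using Ī + A·d² with d = y − 92.416:
  rectangular body: d = -14.916 mm → contributes +25 860 670 mm⁴
  semicircular cap: d = 78.499 mm → contributes +13 828 827 mm⁴
Total I = 39 689 497 mm⁴.

I_xx ≈ 3.97 × 10⁷ mm⁴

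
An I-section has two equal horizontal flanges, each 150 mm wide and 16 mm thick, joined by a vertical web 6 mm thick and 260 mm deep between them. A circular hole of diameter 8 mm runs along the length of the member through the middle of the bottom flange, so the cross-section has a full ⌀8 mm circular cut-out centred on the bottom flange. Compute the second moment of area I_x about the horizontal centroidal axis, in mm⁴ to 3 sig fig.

Treat the section as a set of non-overlapping primitives; coordinates are from the bounding-box lower-left.
Bottom flange: 150 × 16, A = 2 400 mm², y = 8 mm, Ī = 51 200 mm⁴.
Web: 6 × 260, A = 1 560 mm², y = 146 mm, Ī = 8 788 000 mm⁴.
Top flange: 150 × 16, A = 2 400 mm², y = 284 mm, Ī = 51 200 mm⁴.
Hole (subtracted): ⌀8, A = 50.265 mm², y = 8 mm, Ī = 201.06 mm⁴.
Centroid: ȳ = ΣA·y / ΣA = 147.1 mm.
Transfer each piece to the horizontal centroidal axis using Ī + A·d² with d = y − 147.1:
  bottom flange: d = -139.1 mm → contributes +46 487 913 mm⁴
  web: d = -1.0994 mm → contributes +8 789 885 mm⁴
  top flange: d = 136.9 mm → contributes +45 031 488 mm⁴
  hole: d = -139.1 mm → contributes −972 769 mm⁴
Total I = 99 336 517 mm⁴.

I_x ≈ 9.93 × 10⁷ mm⁴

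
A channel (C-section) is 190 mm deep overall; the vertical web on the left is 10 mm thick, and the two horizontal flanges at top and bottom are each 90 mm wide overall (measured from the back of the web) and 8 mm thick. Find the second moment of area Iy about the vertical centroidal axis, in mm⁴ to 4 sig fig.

Iy ≈ 2.247 × 10⁶ mm⁴

Treat the section as a set of non-overlapping primitives; coordinates are from the bounding-box lower-left.
Web: 10 × 190, A = 1 900 mm², x = 5 mm, Ī = 15833.3 mm⁴.
Top flange (beyond web): 80 × 8, A = 640 mm², x = 50 mm, Ī = 341 333 mm⁴.
Bottom flange (beyond web): 80 × 8, A = 640 mm², x = 50 mm, Ī = 341 333 mm⁴.
Centroid: x̄ = ΣA·x / ΣA = 23.1132 mm.
Transfer each piece to the vertical centroidal axis using Ī + A·d² with d = x − 23.1132:
  web: d = -18.1132 mm → contributes +639 201 mm⁴
  top flange (beyond web): d = 26.8868 mm → contributes +803 989 mm⁴
  bottom flange (beyond web): d = 26.8868 mm → contributes +803 989 mm⁴
Total I = 2 247 179 mm⁴.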